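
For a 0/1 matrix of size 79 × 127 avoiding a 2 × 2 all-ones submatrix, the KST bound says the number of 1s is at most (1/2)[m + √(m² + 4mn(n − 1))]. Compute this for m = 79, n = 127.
z(79, 127; 2, 2) ≤ (1/2)[79 + √(79² + 4·79·127·126)] = (1/2)[79 + √5062873] = 1164.5414

Kővári–Sós–Turán: let r_1, ..., r_79 be the row sums and z = Σ r_i the total number of 1s. Each pair of columns can share at most one row with both entries 1 (else a 2×2 all-ones block appears), so Σ_i C(r_i, 2) ≤ C(127, 2) = 8001. By convexity Σ_i C(r_i, 2) ≥ 79·C(z/79, 2) = z(z − 79)/(2·79), giving z² − 79z − 79·127·126 ≤ 0 and hence z ≤ (1/2)[79 + √(6241 + 4·1264158)] = (1/2)[79 + √5062873] ≈ (1/2)(79 + 2250.0829) = 1164.5414.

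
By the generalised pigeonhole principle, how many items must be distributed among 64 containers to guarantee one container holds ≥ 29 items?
n = (29 − 1)·64 + 1 = 1793

By the generalised pigeonhole principle, to guarantee some box contains ≥ r objects we need more than (r − 1) · k objects total. Threshold: n = (r − 1) · k + 1. With r = 29 and k = 64: n = 28 · 64 + 1 = 1792 + 1 = 1793. For n = 1792 = 28 · 64, we can put exactly 28 objects in every box, avoiding 29 in any single one — so 1793 is tight.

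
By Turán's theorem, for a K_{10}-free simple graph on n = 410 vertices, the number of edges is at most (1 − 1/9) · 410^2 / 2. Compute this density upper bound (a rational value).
Turán density bound = (8/9) · 410^2/2 = 672400/9 ≈ 74711.1111

Turán's theorem: ex(n, K_{r+1}) is achieved by the complete r-partite Turán graph T(n, r) with parts as balanced as possible, and is at most (1 − 1/r) · n^2/2. For r = 9, n = 410: the density bound is (8/9) · 168100/2 = 672400/9 ≈ 74711.1111. The integer-valued extremum is e(T(410, 9)) = 74710, which is strictly less than the density bound 672400/9 since 9 ∤ 410 (the parts of T(410, 9) cannot all be equal).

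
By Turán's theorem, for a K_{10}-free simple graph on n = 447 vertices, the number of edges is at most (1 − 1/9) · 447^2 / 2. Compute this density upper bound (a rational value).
Turán density bound = (8/9) · 447^2/2 = 88804

Turán's theorem: ex(n, K_{r+1}) is achieved by the complete r-partite Turán graph T(n, r) with parts as balanced as possible, and is at most (1 − 1/r) · n^2/2. For r = 9, n = 447: the density bound is (8/9) · 199809/2 = 88804. The integer-valued extremum is e(T(447, 9)) = 88803, which is strictly less than the density bound 88804 since 9 ∤ 447 (the parts of T(447, 9) cannot all be equal).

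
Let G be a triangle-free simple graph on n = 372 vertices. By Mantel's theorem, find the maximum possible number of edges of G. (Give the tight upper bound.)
ex(372, K_3) = ⌊372^2/4⌋ = 34596

Mantel (1907): a triangle-free graph on n vertices has at most ⌊n^2/4⌋ edges, with equality for the complete bipartite graph K_{⌊n/2⌋, ⌈n/2⌉}. For n = 372: ⌊372^2/4⌋ = ⌊138384/4⌋ = 34596. The extremal graph is K_{186, 186}, which has 186·186 = 34596 edges.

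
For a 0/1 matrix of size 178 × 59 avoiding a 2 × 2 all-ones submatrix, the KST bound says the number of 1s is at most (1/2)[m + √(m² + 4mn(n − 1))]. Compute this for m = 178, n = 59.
z(178, 59; 2, 2) ≤ (1/2)[178 + √(178² + 4·178·59·58)] = (1/2)[178 + √2468148] = 874.517

Kővári–Sós–Turán: let r_1, ..., r_178 be the row sums and z = Σ r_i the total number of 1s. Each pair of columns can share at most one row with both entries 1 (else a 2×2 all-ones block appears), so Σ_i C(r_i, 2) ≤ C(59, 2) = 1711. By convexity Σ_i C(r_i, 2) ≥ 178·C(z/178, 2) = z(z − 178)/(2·178), giving z² − 178z − 178·59·58 ≤ 0 and hence z ≤ (1/2)[178 + √(31684 + 4·609116)] = (1/2)[178 + √2468148] ≈ (1/2)(178 + 1571.0341) = 874.517.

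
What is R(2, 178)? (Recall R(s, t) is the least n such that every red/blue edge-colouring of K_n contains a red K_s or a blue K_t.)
R(2, 178) = 178

R(2, k) = k for all k ≥ 2: in a 2-colouring of K_k, either some edge is red (a red K_2) or all edges are blue (a blue K_k). And K_{177} coloured all-blue has no blue K_178, so R(2, 178) > 177. Hence R(2, 178) = 178.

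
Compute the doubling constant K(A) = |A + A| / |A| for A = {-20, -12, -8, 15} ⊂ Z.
K = |A + A| / |A| = 10/4 = 5/2

Enumerate A + A = {a + b : a, b ∈ A}. With |A| = 4, there are |A|^2 = 16 ordered sum pairs; collecting distinct values, A + A = {-40, -32, -28, -24, -20, -16, -5, 3, 7, 30}, so |A + A| = 10. Thus K = 10/4 = 5/2. For comparison, the minimum possible |A + A| over all 4-element sets is 2·4 − 1 = 7 (so min K = 7/4), attained only by arithmetic progressions.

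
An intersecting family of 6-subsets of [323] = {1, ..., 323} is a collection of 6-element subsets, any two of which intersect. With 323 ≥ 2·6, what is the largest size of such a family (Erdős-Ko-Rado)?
max |F| = C(322, 5) = 27960661344

Erdős-Ko-Rado (1961): when n ≥ 2k, max |F| = C(n−1, k−1). The bound is attained by the star {A : i ∈ A} for any fixed i ∈ [n]. Here C(323−1, 6−1) = C(322, 5) = 27960661344.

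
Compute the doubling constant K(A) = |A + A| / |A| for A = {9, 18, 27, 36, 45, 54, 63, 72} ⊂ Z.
K = |A + A| / |A| = 15/8

Enumerate A + A = {a + b : a, b ∈ A}. With |A| = 8, there are |A|^2 = 64 ordered sum pairs; collecting distinct values, A + A = {18, 27, 36, 45, 54, 63, 72, 81, 90, 99, 108, 117, 126, 135, 144}, so |A + A| = 15. Thus K = 15/8. Here |A + A| = 2|A| − 1 = 15, the minimum possible — so K = 15/8 is minimal, which holds iff A is an arithmetic progression.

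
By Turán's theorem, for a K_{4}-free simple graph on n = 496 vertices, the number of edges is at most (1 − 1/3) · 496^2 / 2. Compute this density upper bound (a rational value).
Turán density bound = (2/3) · 496^2/2 = 246016/3 ≈ 82005.3333

Turán's theorem: ex(n, K_{r+1}) is achieved by the complete r-partite Turán graph T(n, r) with parts as balanced as possible, and is at most (1 − 1/r) · n^2/2. For r = 3, n = 496: the density bound is (2/3) · 246016/2 = 246016/3 ≈ 82005.3333. The integer-valued extremum is e(T(496, 3)) = 82005, which is strictly less than the density bound 246016/3 since 3 ∤ 496 (the parts of T(496, 3) cannot all be equal).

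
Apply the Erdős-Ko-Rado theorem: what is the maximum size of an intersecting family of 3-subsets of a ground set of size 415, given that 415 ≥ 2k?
max |F| = C(414, 2) = 85491

Erdős-Ko-Rado (1961): when n ≥ 2k, max |F| = C(n−1, k−1). The bound is attained by the star {A : i ∈ A} for any fixed i ∈ [n]. Here C(415−1, 3−1) = C(414, 2) = 85491.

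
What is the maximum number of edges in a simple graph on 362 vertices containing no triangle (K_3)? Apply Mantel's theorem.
ex(362, K_3) = ⌊362^2/4⌋ = 32761

Mantel (1907): a triangle-free graph on n vertices has at most ⌊n^2/4⌋ edges, with equality for the complete bipartite graph K_{⌊n/2⌋, ⌈n/2⌉}. For n = 362: ⌊362^2/4⌋ = ⌊131044/4⌋ = 32761. The extremal graph is K_{181, 181}, which has 181·181 = 32761 edges.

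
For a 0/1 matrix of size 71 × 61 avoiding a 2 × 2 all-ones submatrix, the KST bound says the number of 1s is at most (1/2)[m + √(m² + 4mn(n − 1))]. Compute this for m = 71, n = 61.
z(71, 61; 2, 2) ≤ (1/2)[71 + √(71² + 4·71·61·60)] = (1/2)[71 + √1044481] = 546.4993

Kővári–Sós–Turán: let r_1, ..., r_71 be the row sums and z = Σ r_i the total number of 1s. Each pair of columns can share at most one row with both entries 1 (else a 2×2 all-ones block appears), so Σ_i C(r_i, 2) ≤ C(61, 2) = 1830. By convexity Σ_i C(r_i, 2) ≥ 71·C(z/71, 2) = z(z − 71)/(2·71), giving z² − 71z − 71·61·60 ≤ 0 and hence z ≤ (1/2)[71 + √(5041 + 4·259860)] = (1/2)[71 + √1044481] ≈ (1/2)(71 + 1021.9985) = 546.4993.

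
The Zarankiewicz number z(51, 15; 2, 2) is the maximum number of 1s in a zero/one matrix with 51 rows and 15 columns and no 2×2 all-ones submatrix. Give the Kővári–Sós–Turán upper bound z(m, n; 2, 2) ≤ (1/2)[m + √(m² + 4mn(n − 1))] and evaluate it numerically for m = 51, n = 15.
z(51, 15; 2, 2) ≤ (1/2)[51 + √(51² + 4·51·15·14)] = (1/2)[51 + √45441] = 132.0845

Kővári–Sós–Turán: let r_1, ..., r_51 be the row sums and z = Σ r_i the total number of 1s. Each pair of columns can share at most one row with both entries 1 (else a 2×2 all-ones block appears), so Σ_i C(r_i, 2) ≤ C(15, 2) = 105. By convexity Σ_i C(r_i, 2) ≥ 51·C(z/51, 2) = z(z − 51)/(2·51), giving z² − 51z − 51·15·14 ≤ 0 and hence z ≤ (1/2)[51 + √(2601 + 4·10710)] = (1/2)[51 + √45441] ≈ (1/2)(51 + 213.1689) = 132.0845.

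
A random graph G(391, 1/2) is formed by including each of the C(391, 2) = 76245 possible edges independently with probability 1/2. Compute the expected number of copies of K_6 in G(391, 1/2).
E[# K_6] = C(391, 6) · (1/2)^C(6, 2) = 4775165900583 / 2^15 ≈ 145726498.430878

For each 6-subset S of vertices (there are C(391, 6) = 4775165900583 such S), let X_S = 1 if S induces a K_6 (all C(6, 2) = 15 edges present). Then P(X_S = 1) = (1/2)^15 = 1/32768. By linearity of expectation, E[# K_6] = C(391, 6) · (1/2)^15 = 4775165900583 / 32768 ≈ 145726498.430878.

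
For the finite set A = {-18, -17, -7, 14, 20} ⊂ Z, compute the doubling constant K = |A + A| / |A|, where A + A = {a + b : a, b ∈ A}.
K = |A + A| / |A| = 15/5 = 3

Enumerate A + A = {a + b : a, b ∈ A}. With |A| = 5, there are |A|^2 = 25 ordered sum pairs; collecting distinct values, A + A = {-36, -35, -34, -25, -24, -14, -4, -3, 2, 3, 7, 13, 28, 34, 40}, so |A + A| = 15. Thus K = 15/5 = 3. For comparison, the minimum possible |A + A| over all 5-element sets is 2·5 − 1 = 9 (so min K = 9/5), attained only by arithmetic progressions.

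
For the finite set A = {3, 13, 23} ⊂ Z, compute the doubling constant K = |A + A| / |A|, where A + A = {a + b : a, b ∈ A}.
K = |A + A| / |A| = 5/3

Enumerate A + A = {a + b : a, b ∈ A}. With |A| = 3, there are |A|^2 = 9 ordered sum pairs; collecting distinct values, A + A = {6, 16, 26, 36, 46}, so |A + A| = 5. Thus K = 5/3. Here |A + A| = 2|A| − 1 = 5, the minimum possible — so K = 5/3 is minimal, which holds iff A is an arithmetic progression.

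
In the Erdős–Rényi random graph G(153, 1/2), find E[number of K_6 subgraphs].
E[# K_6] = C(153, 6) · (1/2)^C(6, 2) = 16133132940 / 2^15 = 4033283235/8192 ≈ 492344.144897

For each 6-subset S of vertices (there are C(153, 6) = 16133132940 such S), let X_S = 1 if S induces a K_6 (all C(6, 2) = 15 edges present). Then P(X_S = 1) = (1/2)^15 = 1/32768. By linearity of expectation, E[# K_6] = C(153, 6) · (1/2)^15 = 16133132940 / 32768 = 4033283235/8192 ≈ 492344.144897.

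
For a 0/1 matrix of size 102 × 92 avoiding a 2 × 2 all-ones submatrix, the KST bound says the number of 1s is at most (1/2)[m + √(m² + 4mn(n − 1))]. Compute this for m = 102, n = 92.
z(102, 92; 2, 2) ≤ (1/2)[102 + √(102² + 4·102·92·91)] = (1/2)[102 + √3426180] = 976.4972

Kővári–Sós–Turán: let r_1, ..., r_102 be the row sums and z = Σ r_i the total number of 1s. Each pair of columns can share at most one row with both entries 1 (else a 2×2 all-ones block appears), so Σ_i C(r_i, 2) ≤ C(92, 2) = 4186. By convexity Σ_i C(r_i, 2) ≥ 102·C(z/102, 2) = z(z − 102)/(2·102), giving z² − 102z − 102·92·91 ≤ 0 and hence z ≤ (1/2)[102 + √(10404 + 4·853944)] = (1/2)[102 + √3426180] ≈ (1/2)(102 + 1850.9943) = 976.4972.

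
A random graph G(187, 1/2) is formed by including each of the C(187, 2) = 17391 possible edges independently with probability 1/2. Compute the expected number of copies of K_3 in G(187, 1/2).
E[# K_3] = C(187, 3) · (1/2)^C(3, 2) = 1072445 / 2^3 = 134055.625

For each 3-subset S of vertices (there are C(187, 3) = 1072445 such S), let X_S = 1 if S induces a K_3 (all C(3, 2) = 3 edges present). Then P(X_S = 1) = (1/2)^3 = 1/8. By linearity of expectation, E[# K_3] = C(187, 3) · (1/2)^3 = 1072445 / 8 = 134055.625.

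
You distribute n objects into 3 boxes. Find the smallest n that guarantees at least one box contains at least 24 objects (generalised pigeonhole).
n = (24 − 1)·3 + 1 = 70

By the generalised pigeonhole principle, to guarantee some box contains ≥ r objects we need more than (r − 1) · k objects total. Threshold: n = (r − 1) · k + 1. With r = 24 and k = 3: n = 23 · 3 + 1 = 69 + 1 = 70. For n = 69 = 23 · 3, we can put exactly 23 objects in every box, avoiding 24 in any single one — so 70 is tight.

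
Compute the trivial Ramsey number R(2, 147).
R(2, 147) = 147

R(2, k) = k for all k ≥ 2: in a 2-colouring of K_k, either some edge is red (a red K_2) or all edges are blue (a blue K_k). And K_{146} coloured all-blue has no blue K_147, so R(2, 147) > 146. Hence R(2, 147) = 147.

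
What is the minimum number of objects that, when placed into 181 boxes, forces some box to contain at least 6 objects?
n = (6 − 1)·181 + 1 = 906

By the generalised pigeonhole principle, to guarantee some box contains ≥ r objects we need more than (r − 1) · k objects total. Threshold: n = (r − 1) · k + 1. With r = 6 and k = 181: n = 5 · 181 + 1 = 905 + 1 = 906. For n = 905 = 5 · 181, we can put exactly 5 objects in every box, avoiding 6 in any single one — so 906 is tight.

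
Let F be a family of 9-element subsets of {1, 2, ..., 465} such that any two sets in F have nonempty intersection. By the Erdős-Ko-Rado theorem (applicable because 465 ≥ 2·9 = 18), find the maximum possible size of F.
max |F| = C(464, 8) = 50150301045289038

Erdős-Ko-Rado (1961): when n ≥ 2k, max |F| = C(n−1, k−1). The bound is attained by the star {A : i ∈ A} for any fixed i ∈ [n]. Here C(465−1, 9−1) = C(464, 8) = 50150301045289038.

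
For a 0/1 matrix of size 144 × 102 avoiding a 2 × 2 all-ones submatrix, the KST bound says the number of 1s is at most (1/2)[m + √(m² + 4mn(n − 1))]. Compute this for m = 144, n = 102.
z(144, 102; 2, 2) ≤ (1/2)[144 + √(144² + 4·144·102·101)] = (1/2)[144 + √5954688] = 1292.1115

Kővári–Sós–Turán: let r_1, ..., r_144 be the row sums and z = Σ r_i the total number of 1s. Each pair of columns can share at most one row with both entries 1 (else a 2×2 all-ones block appears), so Σ_i C(r_i, 2) ≤ C(102, 2) = 5151. By convexity Σ_i C(r_i, 2) ≥ 144·C(z/144, 2) = z(z − 144)/(2·144), giving z² − 144z − 144·102·101 ≤ 0 and hence z ≤ (1/2)[144 + √(20736 + 4·1483488)] = (1/2)[144 + √5954688] ≈ (1/2)(144 + 2440.2229) = 1292.1115.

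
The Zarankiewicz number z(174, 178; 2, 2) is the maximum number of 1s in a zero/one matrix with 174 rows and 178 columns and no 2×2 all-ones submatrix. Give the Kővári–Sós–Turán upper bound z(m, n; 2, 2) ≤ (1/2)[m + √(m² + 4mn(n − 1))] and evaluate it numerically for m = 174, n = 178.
z(174, 178; 2, 2) ≤ (1/2)[174 + √(174² + 4·174·178·177)] = (1/2)[174 + √21958452] = 2429.9923

Kővári–Sós–Turán: let r_1, ..., r_174 be the row sums and z = Σ r_i the total number of 1s. Each pair of columns can share at most one row with both entries 1 (else a 2×2 all-ones block appears), so Σ_i C(r_i, 2) ≤ C(178, 2) = 15753. By convexity Σ_i C(r_i, 2) ≥ 174·C(z/174, 2) = z(z − 174)/(2·174), giving z² − 174z − 174·178·177 ≤ 0 and hence z ≤ (1/2)[174 + √(30276 + 4·5482044)] = (1/2)[174 + √21958452] ≈ (1/2)(174 + 4685.9846) = 2429.9923.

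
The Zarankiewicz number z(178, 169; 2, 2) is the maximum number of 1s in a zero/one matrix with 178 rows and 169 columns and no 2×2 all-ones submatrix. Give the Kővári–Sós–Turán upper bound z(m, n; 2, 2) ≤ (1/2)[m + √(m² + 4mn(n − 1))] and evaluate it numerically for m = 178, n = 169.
z(178, 169; 2, 2) ≤ (1/2)[178 + √(178² + 4·178·169·168)] = (1/2)[178 + √20246788] = 2338.8215

Kővári–Sós–Turán: let r_1, ..., r_178 be the row sums and z = Σ r_i the total number of 1s. Each pair of columns can share at most one row with both entries 1 (else a 2×2 all-ones block appears), so Σ_i C(r_i, 2) ≤ C(169, 2) = 14196. By convexity Σ_i C(r_i, 2) ≥ 178·C(z/178, 2) = z(z − 178)/(2·178), giving z² − 178z − 178·169·168 ≤ 0 and hence z ≤ (1/2)[178 + √(31684 + 4·5053776)] = (1/2)[178 + √20246788] ≈ (1/2)(178 + 4499.6431) = 2338.8215.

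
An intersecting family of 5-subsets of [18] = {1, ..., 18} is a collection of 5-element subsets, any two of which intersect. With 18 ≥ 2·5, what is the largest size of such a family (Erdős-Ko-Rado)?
max |F| = C(17, 4) = 2380

The Erdős-Ko-Rado theorem states: for n ≥ 2k, an intersecting family of k-subsets of an n-element set has size at most C(n − 1, k − 1), with equality for 'star' families {A ⊆ [n] : |A| = k, i ∈ A} (fix an element i). For n = 18, k = 5: C(17, 4) = 2380.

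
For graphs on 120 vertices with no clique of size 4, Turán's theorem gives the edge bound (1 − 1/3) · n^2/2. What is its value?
Turán density bound = (2/3) · 120^2/2 = 4800

Turán's theorem: ex(n, K_{r+1}) is achieved by the complete r-partite Turán graph T(n, r) with parts as balanced as possible, and is at most (1 − 1/r) · n^2/2. For r = 3, n = 120: the density bound is (2/3) · 14400/2 = 4800. Since 3 ∣ 120, the Turán graph T(120, 3) has parts of equal size 40, and its edge count e(T(120, 3)) = 4800 attains the density bound exactly.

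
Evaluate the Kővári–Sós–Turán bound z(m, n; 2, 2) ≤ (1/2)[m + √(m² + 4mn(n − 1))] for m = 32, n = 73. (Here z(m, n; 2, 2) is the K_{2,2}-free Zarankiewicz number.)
z(32, 73; 2, 2) ≤ (1/2)[32 + √(32² + 4·32·73·72)] = (1/2)[32 + √673792] = 426.4242

Kővári–Sós–Turán: let r_1, ..., r_32 be the row sums and z = Σ r_i the total number of 1s. Each pair of columns can share at most one row with both entries 1 (else a 2×2 all-ones block appears), so Σ_i C(r_i, 2) ≤ C(73, 2) = 2628. By convexity Σ_i C(r_i, 2) ≥ 32·C(z/32, 2) = z(z − 32)/(2·32), giving z² − 32z − 32·73·72 ≤ 0 and hence z ≤ (1/2)[32 + √(1024 + 4·168192)] = (1/2)[32 + √673792] ≈ (1/2)(32 + 820.8483) = 426.4242.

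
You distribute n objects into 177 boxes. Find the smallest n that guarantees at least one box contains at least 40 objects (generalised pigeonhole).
n = (40 − 1)·177 + 1 = 6904

By the generalised pigeonhole principle, to guarantee some box contains ≥ r objects we need more than (r − 1) · k objects total. Threshold: n = (r − 1) · k + 1. With r = 40 and k = 177: n = 39 · 177 + 1 = 6903 + 1 = 6904. For n = 6903 = 39 · 177, we can put exactly 39 objects in every box, avoiding 40 in any single one — so 6904 is tight.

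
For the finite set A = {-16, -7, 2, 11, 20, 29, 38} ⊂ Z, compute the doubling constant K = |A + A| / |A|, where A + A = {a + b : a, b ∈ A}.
K = |A + A| / |A| = 13/7

Enumerate A + A = {a + b : a, b ∈ A}. With |A| = 7, there are |A|^2 = 49 ordered sum pairs; collecting distinct values, A + A = {-32, -23, -14, -5, 4, 13, 22, 31, 40, 49, 58, 67, 76}, so |A + A| = 13. Thus K = 13/7. Here |A + A| = 2|A| − 1 = 13, the minimum possible — so K = 13/7 is minimal, which holds iff A is an arithmetic progression.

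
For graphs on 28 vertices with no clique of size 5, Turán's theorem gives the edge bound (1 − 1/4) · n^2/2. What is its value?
Turán density bound = (3/4) · 28^2/2 = 294

Turán's theorem: ex(n, K_{r+1}) is achieved by the complete r-partite Turán graph T(n, r) with parts as balanced as possible, and is at most (1 − 1/r) · n^2/2. For r = 4, n = 28: the density bound is (3/4) · 784/2 = 294. Since 4 ∣ 28, the Turán graph T(28, 4) has parts of equal size 7, and its edge count e(T(28, 4)) = 294 attains the density bound exactly.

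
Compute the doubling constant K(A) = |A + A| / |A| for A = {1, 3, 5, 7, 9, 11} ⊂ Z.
K = |A + A| / |A| = 11/6

Enumerate A + A = {a + b : a, b ∈ A}. With |A| = 6, there are |A|^2 = 36 ordered sum pairs; collecting distinct values, A + A = {2, 4, 6, 8, 10, 12, 14, 16, 18, 20, 22}, so |A + A| = 11. Thus K = 11/6. Here |A + A| = 2|A| − 1 = 11, the minimum possible — so K = 11/6 is minimal, which holds iff A is an arithmetic progression.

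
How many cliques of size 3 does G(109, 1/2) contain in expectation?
E[# K_3] = C(109, 3) · (1/2)^C(3, 2) = 209934 / 2^3 = 104967/4 = 26241.75

For each 3-subset S of vertices (there are C(109, 3) = 209934 such S), let X_S = 1 if S induces a K_3 (all C(3, 2) = 3 edges present). Then P(X_S = 1) = (1/2)^3 = 1/8. By linearity of expectation, E[# K_3] = C(109, 3) · (1/2)^3 = 209934 / 8 = 104967/4 = 26241.75.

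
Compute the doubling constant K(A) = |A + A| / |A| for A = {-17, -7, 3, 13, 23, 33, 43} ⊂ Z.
K = |A + A| / |A| = 13/7

Enumerate A + A = {a + b : a, b ∈ A}. With |A| = 7, there are |A|^2 = 49 ordered sum pairs; collecting distinct values, A + A = {-34, -24, -14, -4, 6, 16, 26, 36, 46, 56, 66, 76, 86}, so |A + A| = 13. Thus K = 13/7. Here |A + A| = 2|A| − 1 = 13, the minimum possible — so K = 13/7 is minimal, which holds iff A is an arithmetic progression.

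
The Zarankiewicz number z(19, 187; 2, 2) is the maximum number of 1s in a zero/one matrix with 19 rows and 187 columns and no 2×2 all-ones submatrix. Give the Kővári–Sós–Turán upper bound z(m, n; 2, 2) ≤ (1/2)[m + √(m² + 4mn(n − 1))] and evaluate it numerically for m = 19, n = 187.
z(19, 187; 2, 2) ≤ (1/2)[19 + √(19² + 4·19·187·186)] = (1/2)[19 + √2643793] = 822.4872

Kővári–Sós–Turán: let r_1, ..., r_19 be the row sums and z = Σ r_i the total number of 1s. Each pair of columns can share at most one row with both entries 1 (else a 2×2 all-ones block appears), so Σ_i C(r_i, 2) ≤ C(187, 2) = 17391. By convexity Σ_i C(r_i, 2) ≥ 19·C(z/19, 2) = z(z − 19)/(2·19), giving z² − 19z − 19·187·186 ≤ 0 and hence z ≤ (1/2)[19 + √(361 + 4·660858)] = (1/2)[19 + √2643793] ≈ (1/2)(19 + 1625.9745) = 822.4872.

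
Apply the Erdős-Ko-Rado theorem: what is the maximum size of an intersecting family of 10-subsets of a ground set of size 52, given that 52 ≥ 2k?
max |F| = C(51, 9) = 3042312350

The Erdős-Ko-Rado theorem states: for n ≥ 2k, an intersecting family of k-subsets of an n-element set has size at most C(n − 1, k − 1), with equality for 'star' families {A ⊆ [n] : |A| = k, i ∈ A} (fix an element i). For n = 52, k = 10: C(51, 9) = 3042312350.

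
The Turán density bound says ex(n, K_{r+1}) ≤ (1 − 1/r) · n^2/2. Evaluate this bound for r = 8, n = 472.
Turán density bound = (7/8) · 472^2/2 = 97468

Turán's theorem: ex(n, K_{r+1}) is achieved by the complete r-partite Turán graph T(n, r) with parts as balanced as possible, and is at most (1 − 1/r) · n^2/2. For r = 8, n = 472: the density bound is (7/8) · 222784/2 = 97468. Since 8 ∣ 472, the Turán graph T(472, 8) has parts of equal size 59, and its edge count e(T(472, 8)) = 97468 attains the density bound exactly.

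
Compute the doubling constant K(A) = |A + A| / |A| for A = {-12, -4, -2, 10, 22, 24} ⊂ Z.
K = |A + A| / |A| = 19/6

Enumerate A + A = {a + b : a, b ∈ A}. With |A| = 6, there are |A|^2 = 36 ordered sum pairs; collecting distinct values, A + A = {-24, -16, -14, -8, -6, -4, -2, 6, 8, 10, 12, 18, 20, 22, 32, 34, 44, 46, 48}, so |A + A| = 19. Thus K = 19/6. For comparison, the minimum possible |A + A| over all 6-element sets is 2·6 − 1 = 11 (so min K = 11/6), attained only by arithmetic progressions.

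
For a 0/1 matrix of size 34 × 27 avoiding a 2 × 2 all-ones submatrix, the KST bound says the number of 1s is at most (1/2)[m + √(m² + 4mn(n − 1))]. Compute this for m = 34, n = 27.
z(34, 27; 2, 2) ≤ (1/2)[34 + √(34² + 4·34·27·26)] = (1/2)[34 + √96628] = 172.4252

Kővári–Sós–Turán: let r_1, ..., r_34 be the row sums and z = Σ r_i the total number of 1s. Each pair of columns can share at most one row with both entries 1 (else a 2×2 all-ones block appears), so Σ_i C(r_i, 2) ≤ C(27, 2) = 351. By convexity Σ_i C(r_i, 2) ≥ 34·C(z/34, 2) = z(z − 34)/(2·34), giving z² − 34z − 34·27·26 ≤ 0 and hence z ≤ (1/2)[34 + √(1156 + 4·23868)] = (1/2)[34 + √96628] ≈ (1/2)(34 + 310.8504) = 172.4252.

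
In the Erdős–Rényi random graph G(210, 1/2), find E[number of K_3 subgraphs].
E[# K_3] = C(210, 3) · (1/2)^C(3, 2) = 1521520 / 2^3 = 190190

For each 3-subset S of vertices (there are C(210, 3) = 1521520 such S), let X_S = 1 if S induces a K_3 (all C(3, 2) = 3 edges present). Then P(X_S = 1) = (1/2)^3 = 1/8. By linearity of expectation, E[# K_3] = C(210, 3) · (1/2)^3 = 1521520 / 8 = 190190.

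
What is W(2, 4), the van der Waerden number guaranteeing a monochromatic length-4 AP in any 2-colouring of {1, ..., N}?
W(2, 4) = 35

This is a classical value, W(2, 4) = 35, established by combining an explicit 2-colouring of {1, ..., 34} with no monochromatic 4-AP (giving the lower bound W(2, 4) > 34) and a finite case analysis / exhaustive computer search showing every 2-colouring of {1, ..., 35} has such an AP.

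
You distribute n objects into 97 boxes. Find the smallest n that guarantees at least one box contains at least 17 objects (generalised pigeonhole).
n = (17 − 1)·97 + 1 = 1553

By the generalised pigeonhole principle, to guarantee some box contains ≥ r objects we need more than (r − 1) · k objects total. Threshold: n = (r − 1) · k + 1. With r = 17 and k = 97: n = 16 · 97 + 1 = 1552 + 1 = 1553. For n = 1552 = 16 · 97, we can put exactly 16 objects in every box, avoiding 17 in any single one — so 1553 is tight.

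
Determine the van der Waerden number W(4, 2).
W(4, 2) = 4 + 1 = 5

A 2-term AP is any pair of integers, so a monochromatic 2-AP exists iff some colour is used at least twice. With 4 colours, the colouring i ↦ i on {1, ..., 4} uses each colour once, avoiding any monochromatic pair, so W(4, 2) > 4. For {1, ..., 5}, pigeonhole forces two integers of the same colour, which form a monochromatic 2-AP. Hence W(4, 2) = 5.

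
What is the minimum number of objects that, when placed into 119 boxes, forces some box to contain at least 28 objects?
n = (28 − 1)·119 + 1 = 3214

By the generalised pigeonhole principle, to guarantee some box contains ≥ r objects we need more than (r − 1) · k objects total. Threshold: n = (r − 1) · k + 1. With r = 28 and k = 119: n = 27 · 119 + 1 = 3213 + 1 = 3214. For n = 3213 = 27 · 119, we can put exactly 27 objects in every box, avoiding 28 in any single one — so 3214 is tight.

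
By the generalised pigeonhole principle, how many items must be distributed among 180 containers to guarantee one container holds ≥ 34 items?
n = (34 − 1)·180 + 1 = 5941

By the generalised pigeonhole principle, to guarantee some box contains ≥ r objects we need more than (r − 1) · k objects total. Threshold: n = (r − 1) · k + 1. With r = 34 and k = 180: n = 33 · 180 + 1 = 5940 + 1 = 5941. For n = 5940 = 33 · 180, we can put exactly 33 objects in every box, avoiding 34 in any single one — so 5941 is tight.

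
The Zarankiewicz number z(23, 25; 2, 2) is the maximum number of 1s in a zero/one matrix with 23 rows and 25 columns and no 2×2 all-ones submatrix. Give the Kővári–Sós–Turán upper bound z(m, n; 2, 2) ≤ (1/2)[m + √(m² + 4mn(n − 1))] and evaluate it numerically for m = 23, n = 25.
z(23, 25; 2, 2) ≤ (1/2)[23 + √(23² + 4·23·25·24)] = (1/2)[23 + √55729] = 129.535

Kővári–Sós–Turán: let r_1, ..., r_23 be the row sums and z = Σ r_i the total number of 1s. Each pair of columns can share at most one row with both entries 1 (else a 2×2 all-ones block appears), so Σ_i C(r_i, 2) ≤ C(25, 2) = 300. By convexity Σ_i C(r_i, 2) ≥ 23·C(z/23, 2) = z(z − 23)/(2·23), giving z² − 23z − 23·25·24 ≤ 0 and hence z ≤ (1/2)[23 + √(529 + 4·13800)] = (1/2)[23 + √55729] ≈ (1/2)(23 + 236.0699) = 129.535.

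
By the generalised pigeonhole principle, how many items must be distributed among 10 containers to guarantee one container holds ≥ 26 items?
n = (26 − 1)·10 + 1 = 251

By the generalised pigeonhole principle, to guarantee some box contains ≥ r objects we need more than (r − 1) · k objects total. Threshold: n = (r − 1) · k + 1. With r = 26 and k = 10: n = 25 · 10 + 1 = 250 + 1 = 251. For n = 250 = 25 · 10, we can put exactly 25 objects in every box, avoiding 26 in any single one — so 251 is tight.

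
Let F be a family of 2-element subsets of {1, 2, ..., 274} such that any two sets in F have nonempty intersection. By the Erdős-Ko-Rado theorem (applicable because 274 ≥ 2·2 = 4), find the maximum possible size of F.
max |F| = C(273, 1) = 273

Erdős-Ko-Rado (1961): when n ≥ 2k, max |F| = C(n−1, k−1). The bound is attained by the star {A : i ∈ A} for any fixed i ∈ [n]. Here C(274−1, 2−1) = C(273, 1) = 273.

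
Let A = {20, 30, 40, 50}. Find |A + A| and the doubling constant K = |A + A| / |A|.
K = |A + A| / |A| = 7/4

Enumerate A + A = {a + b : a, b ∈ A}. With |A| = 4, there are |A|^2 = 16 ordered sum pairs; collecting distinct values, A + A = {40, 50, 60, 70, 80, 90, 100}, so |A + A| = 7. Thus K = 7/4. Here |A + A| = 2|A| − 1 = 7, the minimum possible — so K = 7/4 is minimal, which holds iff A is an arithmetic progression.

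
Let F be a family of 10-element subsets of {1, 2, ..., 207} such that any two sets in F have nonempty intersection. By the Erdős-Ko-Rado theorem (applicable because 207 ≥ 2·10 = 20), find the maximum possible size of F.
max |F| = C(206, 9) = 1541984268762850

The Erdős-Ko-Rado theorem states: for n ≥ 2k, an intersecting family of k-subsets of an n-element set has size at most C(n − 1, k − 1), with equality for 'star' families {A ⊆ [n] : |A| = k, i ∈ A} (fix an element i). For n = 207, k = 10: C(206, 9) = 1541984268762850.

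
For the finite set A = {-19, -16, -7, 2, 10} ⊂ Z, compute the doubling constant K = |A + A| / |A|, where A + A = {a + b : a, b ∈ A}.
K = |A + A| / |A| = 14/5

Enumerate A + A = {a + b : a, b ∈ A}. With |A| = 5, there are |A|^2 = 25 ordered sum pairs; collecting distinct values, A + A = {-38, -35, -32, -26, -23, -17, -14, -9, -6, -5, 3, 4, 12, 20}, so |A + A| = 14. Thus K = 14/5. For comparison, the minimum possible |A + A| over all 5-element sets is 2·5 − 1 = 9 (so min K = 9/5), attained only by arithmetic progressions.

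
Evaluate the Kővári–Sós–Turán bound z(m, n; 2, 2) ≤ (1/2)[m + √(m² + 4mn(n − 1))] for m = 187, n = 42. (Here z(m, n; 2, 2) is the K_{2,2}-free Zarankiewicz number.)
z(187, 42; 2, 2) ≤ (1/2)[187 + √(187² + 4·187·42·41)] = (1/2)[187 + √1323025] = 668.6141

Kővári–Sós–Turán: let r_1, ..., r_187 be the row sums and z = Σ r_i the total number of 1s. Each pair of columns can share at most one row with both entries 1 (else a 2×2 all-ones block appears), so Σ_i C(r_i, 2) ≤ C(42, 2) = 861. By convexity Σ_i C(r_i, 2) ≥ 187·C(z/187, 2) = z(z − 187)/(2·187), giving z² − 187z − 187·42·41 ≤ 0 and hence z ≤ (1/2)[187 + √(34969 + 4·322014)] = (1/2)[187 + √1323025] ≈ (1/2)(187 + 1150.2282) = 668.6141.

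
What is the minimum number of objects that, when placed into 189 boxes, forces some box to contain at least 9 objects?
n = (9 − 1)·189 + 1 = 1513

By the generalised pigeonhole principle, to guarantee some box contains ≥ r objects we need more than (r − 1) · k objects total. Threshold: n = (r − 1) · k + 1. With r = 9 and k = 189: n = 8 · 189 + 1 = 1512 + 1 = 1513. For n = 1512 = 8 · 189, we can put exactly 8 objects in every box, avoiding 9 in any single one — so 1513 is tight.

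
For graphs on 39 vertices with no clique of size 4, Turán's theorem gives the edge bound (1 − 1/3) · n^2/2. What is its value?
Turán density bound = (2/3) · 39^2/2 = 507

Turán's theorem: ex(n, K_{r+1}) is achieved by the complete r-partite Turán graph T(n, r) with parts as balanced as possible, and is at most (1 − 1/r) · n^2/2. For r = 3, n = 39: the density bound is (2/3) · 1521/2 = 507. Since 3 ∣ 39, the Turán graph T(39, 3) has parts of equal size 13, and its edge count e(T(39, 3)) = 507 attains the density bound exactly.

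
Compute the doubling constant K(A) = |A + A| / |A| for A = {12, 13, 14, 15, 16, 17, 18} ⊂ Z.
K = |A + A| / |A| = 13/7

Enumerate A + A = {a + b : a, b ∈ A}. With |A| = 7, there are |A|^2 = 49 ordered sum pairs; collecting distinct values, A + A = {24, 25, 26, 27, 28, 29, 30, 31, 32, 33, 34, 35, 36}, so |A + A| = 13. Thus K = 13/7. Here |A + A| = 2|A| − 1 = 13, the minimum possible — so K = 13/7 is minimal, which holds iff A is an arithmetic progression.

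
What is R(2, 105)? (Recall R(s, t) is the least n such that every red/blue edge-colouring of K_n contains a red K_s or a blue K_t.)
R(2, 105) = 105

R(2, k) = k for all k ≥ 2: in a 2-colouring of K_k, either some edge is red (a red K_2) or all edges are blue (a blue K_k). And K_{104} coloured all-blue has no blue K_105, so R(2, 105) > 104. Hence R(2, 105) = 105.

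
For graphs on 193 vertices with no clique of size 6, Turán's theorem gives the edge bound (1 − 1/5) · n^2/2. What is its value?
Turán density bound = (4/5) · 193^2/2 = 74498/5 ≈ 14899.6

Turán's theorem: ex(n, K_{r+1}) is achieved by the complete r-partite Turán graph T(n, r) with parts as balanced as possible, and is at most (1 − 1/r) · n^2/2. For r = 5, n = 193: the density bound is (4/5) · 37249/2 = 74498/5 ≈ 14899.6. The integer-valued extremum is e(T(193, 5)) = 14899, which is strictly less than the density bound 74498/5 since 5 ∤ 193 (the parts of T(193, 5) cannot all be equal).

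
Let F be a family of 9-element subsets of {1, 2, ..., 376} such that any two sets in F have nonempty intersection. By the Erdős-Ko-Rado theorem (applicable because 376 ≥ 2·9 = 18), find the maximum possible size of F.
max |F| = C(375, 8) = 8996714454741750

Erdős-Ko-Rado (1961): when n ≥ 2k, max |F| = C(n−1, k−1). The bound is attained by the star {A : i ∈ A} for any fixed i ∈ [n]. Here C(376−1, 9−1) = C(375, 8) = 8996714454741750.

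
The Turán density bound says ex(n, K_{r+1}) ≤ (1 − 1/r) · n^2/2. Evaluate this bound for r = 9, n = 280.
Turán density bound = (8/9) · 280^2/2 = 313600/9 ≈ 34844.4444

Turán's theorem: ex(n, K_{r+1}) is achieved by the complete r-partite Turán graph T(n, r) with parts as balanced as possible, and is at most (1 − 1/r) · n^2/2. For r = 9, n = 280: the density bound is (8/9) · 78400/2 = 313600/9 ≈ 34844.4444. The integer-valued extremum is e(T(280, 9)) = 34844, which is strictly less than the density bound 313600/9 since 9 ∤ 280 (the parts of T(280, 9) cannot all be equal).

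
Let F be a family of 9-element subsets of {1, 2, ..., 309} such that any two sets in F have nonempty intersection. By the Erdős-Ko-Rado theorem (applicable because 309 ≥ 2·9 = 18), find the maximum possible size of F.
max |F| = C(308, 8) = 1832649805164486

Erdős-Ko-Rado (1961): when n ≥ 2k, max |F| = C(n−1, k−1). The bound is attained by the star {A : i ∈ A} for any fixed i ∈ [n]. Here C(309−1, 9−1) = C(308, 8) = 1832649805164486.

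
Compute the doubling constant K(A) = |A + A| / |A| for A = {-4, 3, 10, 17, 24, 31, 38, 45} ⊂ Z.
K = |A + A| / |A| = 15/8

Enumerate A + A = {a + b : a, b ∈ A}. With |A| = 8, there are |A|^2 = 64 ordered sum pairs; collecting distinct values, A + A = {-8, -1, 6, 13, 20, 27, 34, 41, 48, 55, 62, 69, 76, 83, 90}, so |A + A| = 15. Thus K = 15/8. Here |A + A| = 2|A| − 1 = 15, the minimum possible — so K = 15/8 is minimal, which holds iff A is an arithmetic progression.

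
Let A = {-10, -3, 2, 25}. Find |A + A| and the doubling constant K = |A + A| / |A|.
K = |A + A| / |A| = 10/4 = 5/2

Enumerate A + A = {a + b : a, b ∈ A}. With |A| = 4, there are |A|^2 = 16 ordered sum pairs; collecting distinct values, A + A = {-20, -13, -8, -6, -1, 4, 15, 22, 27, 50}, so |A + A| = 10. Thus K = 10/4 = 5/2. For comparison, the minimum possible |A + A| over all 4-element sets is 2·4 − 1 = 7 (so min K = 7/4), attained only by arithmetic progressions.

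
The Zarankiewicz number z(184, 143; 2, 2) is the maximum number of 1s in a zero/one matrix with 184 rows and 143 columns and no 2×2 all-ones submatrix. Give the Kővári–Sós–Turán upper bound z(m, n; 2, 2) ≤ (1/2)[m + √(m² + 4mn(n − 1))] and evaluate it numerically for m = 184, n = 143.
z(184, 143; 2, 2) ≤ (1/2)[184 + √(184² + 4·184·143·142)] = (1/2)[184 + √14979072] = 2027.1403

Kővári–Sós–Turán: let r_1, ..., r_184 be the row sums and z = Σ r_i the total number of 1s. Each pair of columns can share at most one row with both entries 1 (else a 2×2 all-ones block appears), so Σ_i C(r_i, 2) ≤ C(143, 2) = 10153. By convexity Σ_i C(r_i, 2) ≥ 184·C(z/184, 2) = z(z − 184)/(2·184), giving z² − 184z − 184·143·142 ≤ 0 and hence z ≤ (1/2)[184 + √(33856 + 4·3736304)] = (1/2)[184 + √14979072] ≈ (1/2)(184 + 3870.2806) = 2027.1403.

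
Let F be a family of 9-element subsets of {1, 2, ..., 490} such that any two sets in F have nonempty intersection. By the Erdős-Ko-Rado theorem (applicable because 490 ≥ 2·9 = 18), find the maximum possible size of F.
max |F| = C(489, 8) = 76551667882585533

Erdős-Ko-Rado (1961): when n ≥ 2k, max |F| = C(n−1, k−1). The bound is attained by the star {A : i ∈ A} for any fixed i ∈ [n]. Here C(490−1, 9−1) = C(489, 8) = 76551667882585533.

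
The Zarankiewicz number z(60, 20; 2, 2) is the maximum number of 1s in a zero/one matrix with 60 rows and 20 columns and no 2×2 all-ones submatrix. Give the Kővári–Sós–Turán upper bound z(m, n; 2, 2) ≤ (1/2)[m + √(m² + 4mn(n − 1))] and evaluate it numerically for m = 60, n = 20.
z(60, 20; 2, 2) ≤ (1/2)[60 + √(60² + 4·60·20·19)] = (1/2)[60 + √94800] = 183.948

Kővári–Sós–Turán: let r_1, ..., r_60 be the row sums and z = Σ r_i the total number of 1s. Each pair of columns can share at most one row with both entries 1 (else a 2×2 all-ones block appears), so Σ_i C(r_i, 2) ≤ C(20, 2) = 190. By convexity Σ_i C(r_i, 2) ≥ 60·C(z/60, 2) = z(z − 60)/(2·60), giving z² − 60z − 60·20·19 ≤ 0 and hence z ≤ (1/2)[60 + √(3600 + 4·22800)] = (1/2)[60 + √94800] ≈ (1/2)(60 + 307.8961) = 183.948.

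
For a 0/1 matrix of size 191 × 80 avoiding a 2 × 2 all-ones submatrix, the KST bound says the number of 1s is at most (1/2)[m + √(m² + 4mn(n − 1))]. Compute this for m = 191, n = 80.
z(191, 80; 2, 2) ≤ (1/2)[191 + √(191² + 4·191·80·79)] = (1/2)[191 + √4864961] = 1198.3328

Kővári–Sós–Turán: let r_1, ..., r_191 be the row sums and z = Σ r_i the total number of 1s. Each pair of columns can share at most one row with both entries 1 (else a 2×2 all-ones block appears), so Σ_i C(r_i, 2) ≤ C(80, 2) = 3160. By convexity Σ_i C(r_i, 2) ≥ 191·C(z/191, 2) = z(z − 191)/(2·191), giving z² − 191z − 191·80·79 ≤ 0 and hence z ≤ (1/2)[191 + √(36481 + 4·1207120)] = (1/2)[191 + √4864961] ≈ (1/2)(191 + 2205.6657) = 1198.3328.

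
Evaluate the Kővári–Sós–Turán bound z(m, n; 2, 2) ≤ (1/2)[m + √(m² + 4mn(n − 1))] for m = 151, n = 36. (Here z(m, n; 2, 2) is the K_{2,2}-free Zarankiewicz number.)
z(151, 36; 2, 2) ≤ (1/2)[151 + √(151² + 4·151·36·35)] = (1/2)[151 + √783841] = 518.174

Kővári–Sós–Turán: let r_1, ..., r_151 be the row sums and z = Σ r_i the total number of 1s. Each pair of columns can share at most one row with both entries 1 (else a 2×2 all-ones block appears), so Σ_i C(r_i, 2) ≤ C(36, 2) = 630. By convexity Σ_i C(r_i, 2) ≥ 151·C(z/151, 2) = z(z − 151)/(2·151), giving z² − 151z − 151·36·35 ≤ 0 and hence z ≤ (1/2)[151 + √(22801 + 4·190260)] = (1/2)[151 + √783841] ≈ (1/2)(151 + 885.348) = 518.174.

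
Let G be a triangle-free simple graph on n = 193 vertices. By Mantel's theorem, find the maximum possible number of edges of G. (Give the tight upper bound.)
ex(193, K_3) = ⌊193^2/4⌋ = 9312

Mantel (1907): a triangle-free graph on n vertices has at most ⌊n^2/4⌋ edges, with equality for the complete bipartite graph K_{⌊n/2⌋, ⌈n/2⌉}. For n = 193: ⌊193^2/4⌋ = ⌊37249/4⌋ = 9312. The extremal graph is K_{96, 97}, which has 96·97 = 9312 edges.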